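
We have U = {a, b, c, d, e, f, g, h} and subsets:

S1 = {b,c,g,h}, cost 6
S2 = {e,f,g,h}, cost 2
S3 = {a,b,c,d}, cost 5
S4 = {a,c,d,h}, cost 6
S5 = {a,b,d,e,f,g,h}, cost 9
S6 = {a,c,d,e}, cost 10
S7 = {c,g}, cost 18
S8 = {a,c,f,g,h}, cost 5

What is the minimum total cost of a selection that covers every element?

7

S2, S3 cover every element at cost 2 + 5 = 7.
Any cover uses at least 2 sets; among all covering selections none totals below 7.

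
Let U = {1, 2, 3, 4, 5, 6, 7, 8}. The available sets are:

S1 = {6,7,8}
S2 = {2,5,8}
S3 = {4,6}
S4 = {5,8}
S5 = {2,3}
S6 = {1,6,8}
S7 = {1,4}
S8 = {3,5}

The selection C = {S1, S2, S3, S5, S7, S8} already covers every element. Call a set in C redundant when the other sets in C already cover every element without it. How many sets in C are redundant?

4

Drop S1: 7 uncovered — not redundant.
Drop S2: the rest still cover every element — redundant.
Drop S3: the rest still cover every element — redundant.
Drop S5: the rest still cover every element — redundant.
Drop S7: 1 uncovered — not redundant.
Drop S8: the rest still cover every element — redundant.
4 redundant: S2, S3, S5, S8.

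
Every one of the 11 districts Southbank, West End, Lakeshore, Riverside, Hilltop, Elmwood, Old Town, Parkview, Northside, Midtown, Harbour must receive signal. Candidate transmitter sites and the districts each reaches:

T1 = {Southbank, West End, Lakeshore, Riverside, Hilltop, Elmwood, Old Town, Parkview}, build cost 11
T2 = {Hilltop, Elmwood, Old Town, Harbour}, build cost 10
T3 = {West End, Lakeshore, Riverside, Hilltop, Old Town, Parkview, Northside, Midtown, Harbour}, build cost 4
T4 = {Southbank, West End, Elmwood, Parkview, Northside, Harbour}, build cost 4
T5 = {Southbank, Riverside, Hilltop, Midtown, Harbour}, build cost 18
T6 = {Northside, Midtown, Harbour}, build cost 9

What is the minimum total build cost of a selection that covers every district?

T3, T4 cover every district at build cost 4 + 4 = 8.
Any cover uses at least 2 transmitter sites; among all covering selections none totals below 8.

8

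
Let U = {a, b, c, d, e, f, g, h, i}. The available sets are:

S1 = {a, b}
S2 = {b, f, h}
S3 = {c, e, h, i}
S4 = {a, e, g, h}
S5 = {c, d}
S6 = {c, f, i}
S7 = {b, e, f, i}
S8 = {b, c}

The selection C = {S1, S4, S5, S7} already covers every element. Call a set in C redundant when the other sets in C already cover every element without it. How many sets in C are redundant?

1

Drop S1: the rest still cover every element — redundant.
Drop S4: g, h uncovered — not redundant.
Drop S5: c, d uncovered — not redundant.
Drop S7: f, i uncovered — not redundant.
1 redundant: S1.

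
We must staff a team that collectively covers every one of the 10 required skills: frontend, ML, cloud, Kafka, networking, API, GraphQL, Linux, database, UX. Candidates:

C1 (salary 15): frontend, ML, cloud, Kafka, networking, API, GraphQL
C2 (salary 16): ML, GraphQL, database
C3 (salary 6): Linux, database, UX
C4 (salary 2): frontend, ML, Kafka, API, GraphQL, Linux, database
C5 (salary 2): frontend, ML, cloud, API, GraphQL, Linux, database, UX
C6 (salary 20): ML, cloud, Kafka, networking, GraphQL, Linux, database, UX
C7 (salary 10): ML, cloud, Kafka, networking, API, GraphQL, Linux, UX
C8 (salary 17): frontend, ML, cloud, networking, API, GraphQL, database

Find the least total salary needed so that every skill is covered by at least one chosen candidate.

C4, C7 cover every skill at salary 2 + 10 = 12.
Any cover uses at least 2 candidates; among all covering selections none totals below 12.

12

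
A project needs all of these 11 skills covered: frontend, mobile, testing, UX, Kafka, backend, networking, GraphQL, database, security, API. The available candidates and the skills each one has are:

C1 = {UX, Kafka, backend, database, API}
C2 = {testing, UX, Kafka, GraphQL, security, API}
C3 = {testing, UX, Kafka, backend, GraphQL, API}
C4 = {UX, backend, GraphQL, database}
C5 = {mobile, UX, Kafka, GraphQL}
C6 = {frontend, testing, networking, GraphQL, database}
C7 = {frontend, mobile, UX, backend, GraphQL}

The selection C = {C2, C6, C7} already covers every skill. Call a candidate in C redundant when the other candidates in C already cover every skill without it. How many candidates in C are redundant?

0

Drop C2: Kafka, security, API uncovered — not redundant.
Drop C6: networking, database uncovered — not redundant.
Drop C7: mobile, backend uncovered — not redundant.
None of the candidates in C is redundant.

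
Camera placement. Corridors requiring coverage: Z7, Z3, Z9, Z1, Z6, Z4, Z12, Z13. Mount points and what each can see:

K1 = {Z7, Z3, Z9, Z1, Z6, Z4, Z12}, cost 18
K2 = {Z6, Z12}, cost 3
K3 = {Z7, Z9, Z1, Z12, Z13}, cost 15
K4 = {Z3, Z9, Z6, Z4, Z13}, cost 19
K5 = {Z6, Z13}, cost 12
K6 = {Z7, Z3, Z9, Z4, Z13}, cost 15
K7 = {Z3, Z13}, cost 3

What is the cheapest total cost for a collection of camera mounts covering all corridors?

K1, K7 cover every corridor at cost 18 + 3 = 21.
Any cover uses at least 2 camera mounts; among all covering selections none totals below 21.
Greedy by coverage-per-cost would pick K2, K7, K1 for 24 — worse than the optimum 21.

21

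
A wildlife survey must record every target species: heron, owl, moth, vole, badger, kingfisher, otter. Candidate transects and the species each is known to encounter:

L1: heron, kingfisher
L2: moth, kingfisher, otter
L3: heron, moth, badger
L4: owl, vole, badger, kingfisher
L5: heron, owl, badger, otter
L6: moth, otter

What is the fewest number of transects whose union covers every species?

3

L1, L2, L4 together cover {heron, owl, moth, vole, badger, kingfisher, otter} — every species.
No 2 of the 6 transects cover everything (all 15 pairs fall short), so 3 is minimum.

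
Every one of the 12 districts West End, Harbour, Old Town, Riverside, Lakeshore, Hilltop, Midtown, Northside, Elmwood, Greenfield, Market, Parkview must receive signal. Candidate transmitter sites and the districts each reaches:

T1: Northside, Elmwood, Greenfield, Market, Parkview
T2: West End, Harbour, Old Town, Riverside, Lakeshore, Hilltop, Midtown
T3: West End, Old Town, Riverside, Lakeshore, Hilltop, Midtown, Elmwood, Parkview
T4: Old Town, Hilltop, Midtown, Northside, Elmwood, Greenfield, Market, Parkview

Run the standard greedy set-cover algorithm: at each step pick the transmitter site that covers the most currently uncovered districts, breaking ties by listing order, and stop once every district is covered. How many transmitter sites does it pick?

Pick 1: T3 covers 8 new districts (West End, Old Town, Riverside, Lakeshore, Hilltop, Midtown, Elmwood, Parkview).
Pick 2: T1 covers 3 new districts (Northside, Greenfield, Market).
Pick 3: T2 covers 1 new districts (Harbour).
Greedy uses 3 transmitter sites. (The true minimum is 2.)

3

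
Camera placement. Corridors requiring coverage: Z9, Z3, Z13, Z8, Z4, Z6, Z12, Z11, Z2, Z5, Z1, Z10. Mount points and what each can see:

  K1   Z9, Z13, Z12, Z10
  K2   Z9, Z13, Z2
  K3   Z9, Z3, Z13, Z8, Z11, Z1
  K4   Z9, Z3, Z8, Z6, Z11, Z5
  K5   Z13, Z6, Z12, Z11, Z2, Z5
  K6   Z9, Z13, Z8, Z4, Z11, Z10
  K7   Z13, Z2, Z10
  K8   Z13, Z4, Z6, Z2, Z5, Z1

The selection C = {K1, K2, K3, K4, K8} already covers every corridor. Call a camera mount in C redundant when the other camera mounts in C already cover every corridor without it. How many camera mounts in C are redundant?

Drop K1: Z12, Z10 uncovered — not redundant.
Drop K2: the rest still cover every corridor — redundant.
Drop K3: the rest still cover every corridor — redundant.
Drop K4: the rest still cover every corridor — redundant.
Drop K8: Z4 uncovered — not redundant.
3 redundant: K2, K3, K4.

3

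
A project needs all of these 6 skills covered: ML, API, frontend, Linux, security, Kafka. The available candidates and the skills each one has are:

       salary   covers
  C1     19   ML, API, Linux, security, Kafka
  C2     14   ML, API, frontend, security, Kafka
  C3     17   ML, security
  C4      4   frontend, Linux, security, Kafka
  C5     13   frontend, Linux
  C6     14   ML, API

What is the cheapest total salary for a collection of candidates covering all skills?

C2, C4 cover every skill at salary 14 + 4 = 18.
Any cover uses at least 2 candidates; among all covering selections none totals below 18.

18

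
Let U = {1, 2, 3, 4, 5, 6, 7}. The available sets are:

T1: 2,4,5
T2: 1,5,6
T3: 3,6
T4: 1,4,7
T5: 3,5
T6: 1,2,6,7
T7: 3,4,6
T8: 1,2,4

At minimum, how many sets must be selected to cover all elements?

T1, T3, T4 together cover {1, 2, 3, 4, 5, 6, 7} — every element.
No 2 of the 8 sets cover everything (all 28 pairs fall short), so 3 is minimum.

3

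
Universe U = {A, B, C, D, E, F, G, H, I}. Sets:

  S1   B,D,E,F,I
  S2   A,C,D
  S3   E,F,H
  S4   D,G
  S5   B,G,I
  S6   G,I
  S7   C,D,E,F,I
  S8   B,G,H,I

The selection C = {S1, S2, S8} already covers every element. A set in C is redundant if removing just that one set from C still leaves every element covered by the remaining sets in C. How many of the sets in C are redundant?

Drop S1: E, F uncovered — not redundant.
Drop S2: A, C uncovered — not redundant.
Drop S8: G, H uncovered — not redundant.
None of the sets in C is redundant.

0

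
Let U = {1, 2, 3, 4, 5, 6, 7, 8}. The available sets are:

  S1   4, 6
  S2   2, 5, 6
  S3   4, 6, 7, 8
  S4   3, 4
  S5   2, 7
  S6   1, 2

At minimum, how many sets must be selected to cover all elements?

S2, S3, S4, S6 together cover {1, 2, 3, 4, 5, 6, 7, 8} — every element.
No 3 of the 6 sets cover everything (all 20 triples fall short), so 4 is minimum.

4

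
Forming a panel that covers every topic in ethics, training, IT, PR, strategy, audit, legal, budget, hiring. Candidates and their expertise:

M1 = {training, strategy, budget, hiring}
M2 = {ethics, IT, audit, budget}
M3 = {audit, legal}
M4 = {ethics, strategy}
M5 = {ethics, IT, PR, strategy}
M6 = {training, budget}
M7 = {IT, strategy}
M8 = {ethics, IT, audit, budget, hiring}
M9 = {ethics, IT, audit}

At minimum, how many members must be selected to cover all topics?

3

M1, M3, M5 together cover {ethics, training, IT, PR, strategy, audit, legal, budget, hiring} — every topic.
No 2 of the 9 members cover everything (all 36 pairs fall short), so 3 is minimum.
Greedy (largest uncovered first) would take M8, M1, M3, M5 — 4 members — but 3 suffice.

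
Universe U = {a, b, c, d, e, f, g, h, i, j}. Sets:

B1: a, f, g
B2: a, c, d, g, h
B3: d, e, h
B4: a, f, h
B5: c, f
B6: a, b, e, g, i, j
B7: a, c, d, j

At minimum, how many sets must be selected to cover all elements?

B1, B2, B6 together cover {a, b, c, d, e, f, g, h, i, j} — every element.
No 2 of the 7 sets cover everything (all 21 pairs fall short), so 3 is minimum.

3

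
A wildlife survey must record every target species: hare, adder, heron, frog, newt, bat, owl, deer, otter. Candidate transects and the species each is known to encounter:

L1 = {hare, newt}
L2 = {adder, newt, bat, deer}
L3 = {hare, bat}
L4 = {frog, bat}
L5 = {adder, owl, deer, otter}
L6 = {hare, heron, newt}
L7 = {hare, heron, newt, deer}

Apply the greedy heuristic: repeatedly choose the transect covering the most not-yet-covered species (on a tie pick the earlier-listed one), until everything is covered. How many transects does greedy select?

4

Pick 1: L2 covers 4 new species (adder, newt, bat, deer).
Pick 2: L5 covers 2 new species (owl, otter).
Pick 3: L6 covers 2 new species (hare, heron).
Pick 4: L4 covers 1 new species (frog).
Greedy uses 4 transects. (The true minimum is 3.)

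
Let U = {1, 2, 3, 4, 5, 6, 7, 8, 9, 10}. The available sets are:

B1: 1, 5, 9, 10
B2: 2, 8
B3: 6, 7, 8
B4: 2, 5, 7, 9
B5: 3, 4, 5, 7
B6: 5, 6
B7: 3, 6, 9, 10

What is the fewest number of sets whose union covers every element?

4

B1, B2, B3, B5 together cover {1, 2, 3, 4, 5, 6, 7, 8, 9, 10} — every element.
No 3 of the 7 sets cover everything (all 35 triples fall short), so 4 is minimum.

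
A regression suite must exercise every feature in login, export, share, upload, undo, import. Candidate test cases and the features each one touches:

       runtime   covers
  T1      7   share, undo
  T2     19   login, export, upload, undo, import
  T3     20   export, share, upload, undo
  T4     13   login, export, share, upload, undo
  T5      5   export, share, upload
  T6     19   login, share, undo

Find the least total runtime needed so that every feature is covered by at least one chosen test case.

T2, T5 cover every feature at runtime 19 + 5 = 24.
Any cover uses at least 2 test cases; among all covering selections none totals below 24.

24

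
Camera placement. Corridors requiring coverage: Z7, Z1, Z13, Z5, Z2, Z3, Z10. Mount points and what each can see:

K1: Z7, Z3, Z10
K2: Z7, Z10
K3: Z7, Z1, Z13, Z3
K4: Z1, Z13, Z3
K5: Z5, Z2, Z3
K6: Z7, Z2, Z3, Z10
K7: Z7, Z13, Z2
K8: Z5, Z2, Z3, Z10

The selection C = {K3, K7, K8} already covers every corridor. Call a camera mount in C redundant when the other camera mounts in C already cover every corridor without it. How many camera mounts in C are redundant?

Drop K3: Z1 uncovered — not redundant.
Drop K7: the rest still cover every corridor — redundant.
Drop K8: Z5, Z10 uncovered — not redundant.
1 redundant: K7.

1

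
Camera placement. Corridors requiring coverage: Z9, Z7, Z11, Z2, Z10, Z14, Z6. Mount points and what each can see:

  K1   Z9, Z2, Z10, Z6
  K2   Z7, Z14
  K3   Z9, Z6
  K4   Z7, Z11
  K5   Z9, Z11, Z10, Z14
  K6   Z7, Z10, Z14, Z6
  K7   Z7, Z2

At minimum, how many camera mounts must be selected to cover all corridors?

3

K1, K2, K4 together cover {Z9, Z7, Z11, Z2, Z10, Z14, Z6} — every corridor.
No 2 of the 7 camera mounts cover everything (all 21 pairs fall short), so 3 is minimum.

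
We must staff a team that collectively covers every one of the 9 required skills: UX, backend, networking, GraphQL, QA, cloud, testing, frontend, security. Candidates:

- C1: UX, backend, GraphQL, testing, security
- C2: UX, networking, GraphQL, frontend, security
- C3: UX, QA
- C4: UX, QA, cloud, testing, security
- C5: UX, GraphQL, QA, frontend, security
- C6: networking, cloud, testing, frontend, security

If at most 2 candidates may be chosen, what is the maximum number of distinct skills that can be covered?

Choosing C1, C6 covers {UX, backend, networking, GraphQL, cloud, testing, frontend, security} — 8 skills.
No choice of 2 candidates does better; here QA is left uncovered.

8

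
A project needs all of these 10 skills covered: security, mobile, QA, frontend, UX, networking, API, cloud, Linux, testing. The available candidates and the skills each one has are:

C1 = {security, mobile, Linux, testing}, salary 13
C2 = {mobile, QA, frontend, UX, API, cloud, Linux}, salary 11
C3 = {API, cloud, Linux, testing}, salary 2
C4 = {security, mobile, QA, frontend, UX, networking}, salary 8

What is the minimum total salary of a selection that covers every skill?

C3, C4 cover every skill at salary 2 + 8 = 10.
Any cover uses at least 2 candidates; among all covering selections none totals below 10.

10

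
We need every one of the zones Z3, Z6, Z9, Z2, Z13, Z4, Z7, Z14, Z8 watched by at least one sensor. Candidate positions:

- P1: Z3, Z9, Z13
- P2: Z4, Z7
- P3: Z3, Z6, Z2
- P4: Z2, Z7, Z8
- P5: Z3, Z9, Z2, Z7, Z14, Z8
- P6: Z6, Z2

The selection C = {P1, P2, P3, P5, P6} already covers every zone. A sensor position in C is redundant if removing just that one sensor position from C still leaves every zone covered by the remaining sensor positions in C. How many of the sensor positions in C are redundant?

Drop P1: Z13 uncovered — not redundant.
Drop P2: Z4 uncovered — not redundant.
Drop P3: the rest still cover every zone — redundant.
Drop P5: Z14, Z8 uncovered — not redundant.
Drop P6: the rest still cover every zone — redundant.
2 redundant: P3, P6.

2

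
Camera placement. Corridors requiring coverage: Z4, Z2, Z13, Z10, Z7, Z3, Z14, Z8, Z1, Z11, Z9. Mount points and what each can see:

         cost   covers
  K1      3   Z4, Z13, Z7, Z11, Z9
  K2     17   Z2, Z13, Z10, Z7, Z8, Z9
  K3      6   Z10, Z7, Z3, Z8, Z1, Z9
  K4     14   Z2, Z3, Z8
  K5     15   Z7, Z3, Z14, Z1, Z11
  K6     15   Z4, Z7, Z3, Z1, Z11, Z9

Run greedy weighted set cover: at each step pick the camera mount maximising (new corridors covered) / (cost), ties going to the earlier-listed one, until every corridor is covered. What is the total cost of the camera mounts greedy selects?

Pick 1: K1 adds 5 new (Z4, Z13, Z7, Z11, Z9) at cost 3 (ratio 5/3).
Pick 2: K3 adds 4 new (Z10, Z3, Z8, Z1) at cost 6 (ratio 4/6).
Pick 3: K4 adds 1 new (Z2) at cost 14 (ratio 1/14).
Pick 4: K5 adds 1 new (Z14) at cost 15 (ratio 1/15).
Greedy total cost: 3 + 6 + 14 + 15 = 38. (The true optimum is 35, so greedy overshoots here.)

38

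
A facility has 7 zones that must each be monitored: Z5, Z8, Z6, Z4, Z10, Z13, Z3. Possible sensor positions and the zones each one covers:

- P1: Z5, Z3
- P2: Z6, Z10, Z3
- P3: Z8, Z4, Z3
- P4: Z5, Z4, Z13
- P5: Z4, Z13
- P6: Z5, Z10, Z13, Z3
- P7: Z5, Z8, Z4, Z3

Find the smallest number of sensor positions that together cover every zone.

P2, P3, P4 together cover {Z5, Z8, Z6, Z4, Z10, Z13, Z3} — every zone.
No 2 of the 7 sensor positions cover everything (all 21 pairs fall short), so 3 is minimum.

3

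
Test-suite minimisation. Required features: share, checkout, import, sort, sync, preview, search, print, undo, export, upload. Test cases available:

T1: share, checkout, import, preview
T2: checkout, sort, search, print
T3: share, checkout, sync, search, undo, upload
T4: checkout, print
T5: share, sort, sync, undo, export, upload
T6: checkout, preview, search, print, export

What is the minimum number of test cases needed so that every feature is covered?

3

T1, T2, T5 together cover {share, checkout, import, sort, sync, preview, search, print, undo, export, upload} — every feature.
No 2 of the 6 test cases cover everything (all 15 pairs fall short), so 3 is minimum.
Greedy (largest uncovered first) would take T3, T6, T1, T2 — 4 test cases — but 3 suffice.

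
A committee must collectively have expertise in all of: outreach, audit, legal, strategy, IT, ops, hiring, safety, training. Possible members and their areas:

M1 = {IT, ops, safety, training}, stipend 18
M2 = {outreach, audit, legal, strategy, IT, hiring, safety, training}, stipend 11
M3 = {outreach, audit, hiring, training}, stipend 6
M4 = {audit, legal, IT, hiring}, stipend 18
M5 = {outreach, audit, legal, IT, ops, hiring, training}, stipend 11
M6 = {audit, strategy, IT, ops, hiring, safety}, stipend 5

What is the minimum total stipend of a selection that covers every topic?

16

M2, M6 cover every topic at stipend 11 + 5 = 16.
Any cover uses at least 2 members; among all covering selections none totals below 16.
Greedy by coverage-per-stipend would pick M6, M3, M2 for 22 — worse than the optimum 16.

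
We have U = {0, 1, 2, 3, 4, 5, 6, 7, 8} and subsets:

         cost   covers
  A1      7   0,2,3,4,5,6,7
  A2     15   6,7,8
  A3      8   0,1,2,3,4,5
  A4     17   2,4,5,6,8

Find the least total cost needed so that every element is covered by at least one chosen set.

23

A2, A3 cover every element at cost 15 + 8 = 23.
Any cover uses at least 2 sets; among all covering selections none totals below 23.
Greedy by coverage-per-cost would pick A1, A3, A2 for 30 — worse than the optimum 23.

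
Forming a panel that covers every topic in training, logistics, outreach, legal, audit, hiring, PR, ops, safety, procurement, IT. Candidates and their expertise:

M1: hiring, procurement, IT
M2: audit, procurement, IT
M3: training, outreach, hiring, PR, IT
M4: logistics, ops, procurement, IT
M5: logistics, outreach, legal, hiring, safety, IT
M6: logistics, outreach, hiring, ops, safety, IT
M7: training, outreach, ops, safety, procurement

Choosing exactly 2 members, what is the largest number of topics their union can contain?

Choosing M5, M7 covers {training, logistics, outreach, legal, hiring, ops, safety, procurement, IT} — 9 topics.
No choice of 2 members does better; here audit, PR are left uncovered.

9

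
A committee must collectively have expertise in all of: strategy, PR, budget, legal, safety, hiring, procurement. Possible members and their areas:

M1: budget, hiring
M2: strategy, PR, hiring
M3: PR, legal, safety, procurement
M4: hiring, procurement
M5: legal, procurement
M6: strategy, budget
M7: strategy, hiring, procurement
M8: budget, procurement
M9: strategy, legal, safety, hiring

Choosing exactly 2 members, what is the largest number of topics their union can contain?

Choosing M1, M3 covers {PR, budget, legal, safety, hiring, procurement} — 6 topics.
No choice of 2 members does better; here strategy is left uncovered.

6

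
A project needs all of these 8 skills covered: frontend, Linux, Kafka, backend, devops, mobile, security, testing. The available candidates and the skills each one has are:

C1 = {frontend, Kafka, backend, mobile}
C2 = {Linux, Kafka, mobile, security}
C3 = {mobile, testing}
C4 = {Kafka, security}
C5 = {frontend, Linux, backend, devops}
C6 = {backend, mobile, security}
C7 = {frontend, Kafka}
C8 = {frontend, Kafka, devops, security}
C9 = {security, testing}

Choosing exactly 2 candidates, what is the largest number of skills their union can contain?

Choosing C2, C5 covers {frontend, Linux, Kafka, backend, devops, mobile, security} — 7 skills.
No choice of 2 candidates does better; here testing is left uncovered.

7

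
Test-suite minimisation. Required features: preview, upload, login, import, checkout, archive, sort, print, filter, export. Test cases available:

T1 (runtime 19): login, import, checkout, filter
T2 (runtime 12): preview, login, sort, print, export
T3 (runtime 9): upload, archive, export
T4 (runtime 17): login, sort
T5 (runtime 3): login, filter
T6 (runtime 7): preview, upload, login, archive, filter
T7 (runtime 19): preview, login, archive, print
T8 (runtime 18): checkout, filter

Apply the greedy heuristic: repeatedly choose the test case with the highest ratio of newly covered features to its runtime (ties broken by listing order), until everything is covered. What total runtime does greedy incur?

Pick 1: T6 adds 5 new (preview, upload, login, archive, filter) at runtime 7 (ratio 5/7).
Pick 2: T2 adds 3 new (sort, print, export) at runtime 12 (ratio 3/12).
Pick 3: T1 adds 2 new (import, checkout) at runtime 19 (ratio 2/19).
Greedy total runtime: 7 + 12 + 19 = 38.

38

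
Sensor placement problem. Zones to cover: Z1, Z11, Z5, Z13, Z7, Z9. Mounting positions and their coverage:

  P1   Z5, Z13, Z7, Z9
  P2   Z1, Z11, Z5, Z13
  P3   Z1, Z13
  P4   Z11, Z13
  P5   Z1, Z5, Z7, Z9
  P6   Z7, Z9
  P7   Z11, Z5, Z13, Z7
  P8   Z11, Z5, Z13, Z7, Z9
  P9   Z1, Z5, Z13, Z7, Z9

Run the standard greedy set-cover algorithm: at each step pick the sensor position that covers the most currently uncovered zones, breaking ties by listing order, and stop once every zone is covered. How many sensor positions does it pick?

Pick 1: P8 covers 5 new zones (Z11, Z5, Z13, Z7, Z9).
Pick 2: P2 covers 1 new zones (Z1).
Greedy uses 2 sensor positions.

2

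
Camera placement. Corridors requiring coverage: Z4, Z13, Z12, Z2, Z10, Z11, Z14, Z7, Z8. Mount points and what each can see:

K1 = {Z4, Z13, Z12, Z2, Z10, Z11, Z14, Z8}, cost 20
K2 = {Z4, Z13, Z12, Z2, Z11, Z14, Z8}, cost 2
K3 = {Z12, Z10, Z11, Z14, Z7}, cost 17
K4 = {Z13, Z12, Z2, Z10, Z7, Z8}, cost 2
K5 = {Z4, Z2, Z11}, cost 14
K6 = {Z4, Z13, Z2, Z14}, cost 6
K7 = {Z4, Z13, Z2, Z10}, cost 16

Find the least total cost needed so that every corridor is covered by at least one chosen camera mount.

4

K2, K4 cover every corridor at cost 2 + 2 = 4.
Any cover uses at least 2 camera mounts; among all covering selections none totals below 4.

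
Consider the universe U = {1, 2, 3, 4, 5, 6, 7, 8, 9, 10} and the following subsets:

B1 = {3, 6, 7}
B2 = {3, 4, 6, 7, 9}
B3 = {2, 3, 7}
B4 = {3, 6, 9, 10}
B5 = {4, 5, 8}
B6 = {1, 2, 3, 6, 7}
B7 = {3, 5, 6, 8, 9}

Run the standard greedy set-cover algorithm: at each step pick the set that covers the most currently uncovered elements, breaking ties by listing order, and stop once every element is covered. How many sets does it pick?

4

Pick 1: B2 covers 5 new elements (3, 4, 6, 7, 9).
Pick 2: B5 covers 2 new elements (5, 8).
Pick 3: B6 covers 2 new elements (1, 2).
Pick 4: B4 covers 1 new elements (10).
Greedy uses 4 sets. (The true minimum is 3.)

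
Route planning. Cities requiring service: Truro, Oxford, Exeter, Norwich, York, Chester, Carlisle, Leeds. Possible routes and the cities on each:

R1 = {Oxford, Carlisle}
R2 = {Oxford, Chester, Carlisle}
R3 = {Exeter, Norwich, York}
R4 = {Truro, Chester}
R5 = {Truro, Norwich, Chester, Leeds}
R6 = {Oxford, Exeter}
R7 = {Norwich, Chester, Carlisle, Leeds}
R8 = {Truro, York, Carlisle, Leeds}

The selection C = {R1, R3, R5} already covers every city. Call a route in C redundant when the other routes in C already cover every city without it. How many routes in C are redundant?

0

Drop R1: Oxford, Carlisle uncovered — not redundant.
Drop R3: Exeter, York uncovered — not redundant.
Drop R5: Truro, Chester, Leeds uncovered — not redundant.
None of the routes in C is redundant.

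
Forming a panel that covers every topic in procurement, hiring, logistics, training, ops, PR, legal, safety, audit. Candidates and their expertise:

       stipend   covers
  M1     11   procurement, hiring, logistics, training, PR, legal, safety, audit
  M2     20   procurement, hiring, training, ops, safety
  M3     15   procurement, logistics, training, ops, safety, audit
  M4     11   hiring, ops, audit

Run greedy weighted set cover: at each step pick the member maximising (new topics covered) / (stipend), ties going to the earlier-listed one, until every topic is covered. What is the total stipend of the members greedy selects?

Pick 1: M1 adds 8 new (procurement, hiring, logistics, training, PR, legal, safety, audit) at stipend 11 (ratio 8/11).
Pick 2: M4 adds 1 new (ops) at stipend 11 (ratio 1/11).
Greedy total stipend: 11 + 11 = 22.

22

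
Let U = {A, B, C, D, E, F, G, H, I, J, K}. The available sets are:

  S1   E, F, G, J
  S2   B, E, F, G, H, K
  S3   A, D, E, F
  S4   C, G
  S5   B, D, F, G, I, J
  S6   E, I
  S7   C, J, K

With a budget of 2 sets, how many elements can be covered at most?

9

Choosing S2, S5 covers {B, D, E, F, G, H, I, J, K} — 9 elements.
No choice of 2 sets does better; here A, C are left uncovered.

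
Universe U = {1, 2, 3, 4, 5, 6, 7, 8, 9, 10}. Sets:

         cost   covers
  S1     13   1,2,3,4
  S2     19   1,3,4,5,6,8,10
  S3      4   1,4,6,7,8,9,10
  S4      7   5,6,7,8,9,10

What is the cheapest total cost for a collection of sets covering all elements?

20

S1, S4 cover every element at cost 13 + 7 = 20.
Any cover uses at least 2 sets; among all covering selections none totals below 20.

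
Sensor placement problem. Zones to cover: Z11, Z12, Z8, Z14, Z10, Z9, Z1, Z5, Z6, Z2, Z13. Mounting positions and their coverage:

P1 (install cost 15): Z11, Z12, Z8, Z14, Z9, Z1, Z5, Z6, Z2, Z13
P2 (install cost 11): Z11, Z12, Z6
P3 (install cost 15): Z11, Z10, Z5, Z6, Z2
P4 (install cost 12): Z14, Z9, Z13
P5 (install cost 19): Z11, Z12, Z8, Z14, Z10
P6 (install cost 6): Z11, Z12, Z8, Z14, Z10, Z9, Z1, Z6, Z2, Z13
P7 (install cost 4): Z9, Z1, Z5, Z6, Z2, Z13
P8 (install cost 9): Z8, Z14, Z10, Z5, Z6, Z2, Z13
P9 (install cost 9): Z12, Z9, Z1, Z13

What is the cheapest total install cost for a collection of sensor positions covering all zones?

P6, P7 cover every zone at install cost 6 + 4 = 10.
Any cover uses at least 2 sensor positions; among all covering selections none totals below 10.

10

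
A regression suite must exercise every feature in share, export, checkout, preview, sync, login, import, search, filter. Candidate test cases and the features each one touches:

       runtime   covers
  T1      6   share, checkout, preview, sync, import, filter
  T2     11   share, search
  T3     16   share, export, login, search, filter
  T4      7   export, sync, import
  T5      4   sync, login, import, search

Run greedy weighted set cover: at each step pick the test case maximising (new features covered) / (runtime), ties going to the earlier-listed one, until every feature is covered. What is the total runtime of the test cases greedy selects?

17

Pick 1: T1 adds 6 new (share, checkout, preview, sync, import, filter) at runtime 6 (ratio 6/6).
Pick 2: T5 adds 2 new (login, search) at runtime 4 (ratio 2/4).
Pick 3: T4 adds 1 new (export) at runtime 7 (ratio 1/7).
Greedy total runtime: 6 + 4 + 7 = 17.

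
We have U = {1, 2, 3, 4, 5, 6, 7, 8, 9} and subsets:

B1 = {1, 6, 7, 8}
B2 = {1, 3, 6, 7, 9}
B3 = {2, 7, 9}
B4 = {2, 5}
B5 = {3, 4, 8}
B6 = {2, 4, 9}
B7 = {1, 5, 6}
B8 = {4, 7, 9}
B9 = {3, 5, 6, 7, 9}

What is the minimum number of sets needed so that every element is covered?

B1, B6, B9 together cover {1, 2, 3, 4, 5, 6, 7, 8, 9} — every element.
No 2 of the 9 sets cover everything (all 36 pairs fall short), so 3 is minimum.

3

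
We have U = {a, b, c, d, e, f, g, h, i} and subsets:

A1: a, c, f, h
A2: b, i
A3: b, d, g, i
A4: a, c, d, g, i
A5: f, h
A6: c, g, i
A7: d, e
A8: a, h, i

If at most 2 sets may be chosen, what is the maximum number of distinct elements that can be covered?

8

Choosing A1, A3 covers {a, b, c, d, f, g, h, i} — 8 elements.
No choice of 2 sets does better; here e is left uncovered.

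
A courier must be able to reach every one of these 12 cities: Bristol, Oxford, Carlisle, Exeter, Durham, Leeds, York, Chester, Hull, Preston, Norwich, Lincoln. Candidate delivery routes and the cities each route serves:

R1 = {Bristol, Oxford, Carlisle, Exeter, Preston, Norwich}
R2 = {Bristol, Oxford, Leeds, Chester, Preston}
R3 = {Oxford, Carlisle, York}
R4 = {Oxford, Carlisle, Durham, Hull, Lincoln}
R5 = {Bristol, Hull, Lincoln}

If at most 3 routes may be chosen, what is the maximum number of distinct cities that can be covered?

Choosing R1, R2, R4 covers {Bristol, Oxford, Carlisle, Exeter, Durham, Leeds, Chester, Hull, Preston, Norwich, Lincoln} — 11 cities.
No choice of 3 routes does better; here York is left uncovered.

11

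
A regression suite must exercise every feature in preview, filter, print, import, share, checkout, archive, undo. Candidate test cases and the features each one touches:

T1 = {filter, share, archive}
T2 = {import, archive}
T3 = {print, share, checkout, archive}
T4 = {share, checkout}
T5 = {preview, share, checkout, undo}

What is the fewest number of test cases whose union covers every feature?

T1, T2, T3, T5 together cover {preview, filter, print, import, share, checkout, archive, undo} — every feature.
No 3 of the 5 test cases cover everything (all 10 triples fall short), so 4 is minimum.

4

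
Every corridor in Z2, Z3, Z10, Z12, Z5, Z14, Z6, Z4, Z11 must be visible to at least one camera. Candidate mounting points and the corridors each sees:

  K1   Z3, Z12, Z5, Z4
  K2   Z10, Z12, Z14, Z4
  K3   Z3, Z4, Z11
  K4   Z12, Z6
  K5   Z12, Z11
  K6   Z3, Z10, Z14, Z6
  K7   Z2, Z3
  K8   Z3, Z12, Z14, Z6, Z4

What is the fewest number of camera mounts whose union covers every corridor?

4

K1, K3, K6, K7 together cover {Z2, Z3, Z10, Z12, Z5, Z14, Z6, Z4, Z11} — every corridor.
No 3 of the 8 camera mounts cover everything (all 56 triples fall short), so 4 is minimum.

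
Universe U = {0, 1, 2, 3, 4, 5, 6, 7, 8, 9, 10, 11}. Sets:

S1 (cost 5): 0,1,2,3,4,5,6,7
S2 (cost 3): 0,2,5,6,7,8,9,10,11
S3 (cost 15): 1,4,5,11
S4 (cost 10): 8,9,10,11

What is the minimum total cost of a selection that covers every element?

8

S1, S2 cover every element at cost 5 + 3 = 8.
Any cover uses at least 2 sets; among all covering selections none totals below 8.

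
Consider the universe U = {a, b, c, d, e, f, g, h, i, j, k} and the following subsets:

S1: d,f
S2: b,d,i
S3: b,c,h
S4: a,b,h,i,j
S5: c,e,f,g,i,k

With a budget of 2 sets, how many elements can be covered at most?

Choosing S4, S5 covers {a, b, c, e, f, g, h, i, j, k} — 10 elements.
No choice of 2 sets does better; here d is left uncovered.

10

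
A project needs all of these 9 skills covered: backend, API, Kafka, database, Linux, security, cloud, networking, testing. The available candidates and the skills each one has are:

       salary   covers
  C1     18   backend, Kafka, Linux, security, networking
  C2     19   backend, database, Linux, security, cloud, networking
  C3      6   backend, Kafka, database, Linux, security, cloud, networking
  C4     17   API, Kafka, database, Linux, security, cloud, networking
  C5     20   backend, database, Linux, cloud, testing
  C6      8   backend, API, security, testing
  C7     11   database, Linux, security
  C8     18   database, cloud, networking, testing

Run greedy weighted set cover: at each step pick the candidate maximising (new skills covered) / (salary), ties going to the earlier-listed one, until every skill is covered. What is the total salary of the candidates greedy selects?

14

Pick 1: C3 adds 7 new (backend, Kafka, database, Linux, security, cloud, networking) at salary 6 (ratio 7/6).
Pick 2: C6 adds 2 new (API, testing) at salary 8 (ratio 2/8).
Greedy total salary: 6 + 8 = 14.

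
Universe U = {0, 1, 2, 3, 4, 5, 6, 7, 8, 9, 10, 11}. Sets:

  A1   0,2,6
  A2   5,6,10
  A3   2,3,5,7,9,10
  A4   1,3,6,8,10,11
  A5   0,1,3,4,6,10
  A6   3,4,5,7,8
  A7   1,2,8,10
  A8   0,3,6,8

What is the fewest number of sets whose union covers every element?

A3, A4, A5 together cover {0, 1, 2, 3, 4, 5, 6, 7, 8, 9, 10, 11} — every element.
No 2 of the 8 sets cover everything (all 28 pairs fall short), so 3 is minimum.

3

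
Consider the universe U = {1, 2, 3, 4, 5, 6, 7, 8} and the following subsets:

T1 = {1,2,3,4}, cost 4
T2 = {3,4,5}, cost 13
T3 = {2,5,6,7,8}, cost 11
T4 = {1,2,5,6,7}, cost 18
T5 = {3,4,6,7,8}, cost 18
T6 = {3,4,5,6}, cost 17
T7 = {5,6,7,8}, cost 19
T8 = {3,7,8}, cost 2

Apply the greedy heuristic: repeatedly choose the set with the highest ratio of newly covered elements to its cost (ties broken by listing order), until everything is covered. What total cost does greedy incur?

17

Pick 1: T8 adds 3 new (3, 7, 8) at cost 2 (ratio 3/2).
Pick 2: T1 adds 3 new (1, 2, 4) at cost 4 (ratio 3/4).
Pick 3: T3 adds 2 new (5, 6) at cost 11 (ratio 2/11).
Greedy total cost: 2 + 4 + 11 = 17. (The true optimum is 15, so greedy overshoots here.)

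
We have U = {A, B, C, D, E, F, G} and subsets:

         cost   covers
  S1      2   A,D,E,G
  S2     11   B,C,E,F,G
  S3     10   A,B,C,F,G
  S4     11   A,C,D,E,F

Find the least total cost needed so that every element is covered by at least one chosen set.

S1, S3 cover every element at cost 2 + 10 = 12.
Any cover uses at least 2 sets; among all covering selections none totals below 12.

12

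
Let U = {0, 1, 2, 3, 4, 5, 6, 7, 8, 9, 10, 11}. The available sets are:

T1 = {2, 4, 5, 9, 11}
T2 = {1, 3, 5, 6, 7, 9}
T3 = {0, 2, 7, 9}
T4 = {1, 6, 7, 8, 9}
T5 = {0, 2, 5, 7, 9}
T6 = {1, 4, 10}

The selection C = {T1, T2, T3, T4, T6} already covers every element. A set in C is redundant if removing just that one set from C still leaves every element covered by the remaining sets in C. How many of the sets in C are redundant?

Drop T1: 11 uncovered — not redundant.
Drop T2: 3 uncovered — not redundant.
Drop T3: 0 uncovered — not redundant.
Drop T4: 8 uncovered — not redundant.
Drop T6: 10 uncovered — not redundant.
None of the sets in C is redundant.

0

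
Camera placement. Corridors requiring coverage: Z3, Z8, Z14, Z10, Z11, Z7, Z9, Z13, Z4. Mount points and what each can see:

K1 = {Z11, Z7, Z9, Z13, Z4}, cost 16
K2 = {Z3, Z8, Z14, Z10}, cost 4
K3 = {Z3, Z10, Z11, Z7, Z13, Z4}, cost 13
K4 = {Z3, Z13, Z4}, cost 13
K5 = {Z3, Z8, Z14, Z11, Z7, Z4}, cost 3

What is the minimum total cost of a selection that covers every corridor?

20

K1, K2 cover every corridor at cost 16 + 4 = 20.
Any cover uses at least 2 camera mounts; among all covering selections none totals below 20.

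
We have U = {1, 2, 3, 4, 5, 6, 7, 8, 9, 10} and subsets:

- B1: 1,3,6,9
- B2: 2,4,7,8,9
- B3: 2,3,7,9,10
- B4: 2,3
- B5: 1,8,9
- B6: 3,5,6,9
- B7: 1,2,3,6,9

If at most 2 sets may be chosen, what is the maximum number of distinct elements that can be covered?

8

Choosing B1, B2 covers {1, 2, 3, 4, 6, 7, 8, 9} — 8 elements.
No choice of 2 sets does better; here 5, 10 are left uncovered.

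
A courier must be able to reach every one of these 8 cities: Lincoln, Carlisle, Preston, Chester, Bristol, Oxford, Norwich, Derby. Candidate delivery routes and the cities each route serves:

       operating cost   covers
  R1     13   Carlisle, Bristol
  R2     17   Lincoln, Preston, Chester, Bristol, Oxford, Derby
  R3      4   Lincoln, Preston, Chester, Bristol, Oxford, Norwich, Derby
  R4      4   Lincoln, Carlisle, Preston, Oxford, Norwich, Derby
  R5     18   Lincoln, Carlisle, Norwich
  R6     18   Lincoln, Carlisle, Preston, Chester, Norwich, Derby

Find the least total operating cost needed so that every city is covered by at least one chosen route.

8

R3, R4 cover every city at operating cost 4 + 4 = 8.
Any cover uses at least 2 routes; among all covering selections none totals below 8.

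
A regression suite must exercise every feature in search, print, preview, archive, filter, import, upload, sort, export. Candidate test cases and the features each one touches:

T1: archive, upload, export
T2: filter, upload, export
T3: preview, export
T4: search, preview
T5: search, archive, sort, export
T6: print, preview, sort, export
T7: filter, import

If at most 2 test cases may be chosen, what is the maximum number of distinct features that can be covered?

6

Choosing T1, T6 covers {print, preview, archive, upload, sort, export} — 6 features.
No choice of 2 test cases does better; here search, filter, import are left uncovered.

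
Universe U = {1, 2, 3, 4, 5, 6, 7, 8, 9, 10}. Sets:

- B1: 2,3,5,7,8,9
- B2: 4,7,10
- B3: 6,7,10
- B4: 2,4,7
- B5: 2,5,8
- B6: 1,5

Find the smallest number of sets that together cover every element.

B1, B2, B3, B6 together cover {1, 2, 3, 4, 5, 6, 7, 8, 9, 10} — every element.
No 3 of the 6 sets cover everything (all 20 triples fall short), so 4 is minimum.

4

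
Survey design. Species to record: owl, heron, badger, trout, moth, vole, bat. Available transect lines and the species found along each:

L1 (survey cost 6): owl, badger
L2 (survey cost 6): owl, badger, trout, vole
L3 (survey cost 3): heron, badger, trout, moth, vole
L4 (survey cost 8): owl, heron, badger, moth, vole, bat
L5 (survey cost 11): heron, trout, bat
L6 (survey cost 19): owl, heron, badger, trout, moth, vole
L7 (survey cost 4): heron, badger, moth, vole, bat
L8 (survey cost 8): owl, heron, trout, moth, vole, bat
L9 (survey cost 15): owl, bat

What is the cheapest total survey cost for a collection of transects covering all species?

10

L2, L7 cover every species at survey cost 6 + 4 = 10.
Any cover uses at least 2 transects; among all covering selections none totals below 10.
Greedy by coverage-per-survey cost would pick L3, L4 for 11 — worse than the optimum 10.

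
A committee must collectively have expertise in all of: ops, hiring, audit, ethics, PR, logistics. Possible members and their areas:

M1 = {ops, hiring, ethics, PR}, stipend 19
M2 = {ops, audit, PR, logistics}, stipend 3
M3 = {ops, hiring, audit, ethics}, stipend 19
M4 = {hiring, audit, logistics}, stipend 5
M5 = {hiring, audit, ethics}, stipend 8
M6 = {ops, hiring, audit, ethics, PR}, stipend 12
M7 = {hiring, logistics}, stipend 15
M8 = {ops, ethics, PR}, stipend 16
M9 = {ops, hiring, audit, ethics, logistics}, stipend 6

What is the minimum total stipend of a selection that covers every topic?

9

M2, M9 cover every topic at stipend 3 + 6 = 9.
Any cover uses at least 2 members; among all covering selections none totals below 9.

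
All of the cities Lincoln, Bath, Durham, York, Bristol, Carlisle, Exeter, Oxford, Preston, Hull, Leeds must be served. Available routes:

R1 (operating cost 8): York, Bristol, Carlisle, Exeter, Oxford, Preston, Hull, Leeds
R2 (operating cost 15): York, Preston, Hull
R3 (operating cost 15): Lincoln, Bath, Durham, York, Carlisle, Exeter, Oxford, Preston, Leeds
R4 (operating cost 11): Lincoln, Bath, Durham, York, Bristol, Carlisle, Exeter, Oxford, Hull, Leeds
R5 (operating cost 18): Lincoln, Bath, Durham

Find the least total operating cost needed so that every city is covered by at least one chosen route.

R1, R4 cover every city at operating cost 8 + 11 = 19.
Any cover uses at least 2 routes; among all covering selections none totals below 19.

19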